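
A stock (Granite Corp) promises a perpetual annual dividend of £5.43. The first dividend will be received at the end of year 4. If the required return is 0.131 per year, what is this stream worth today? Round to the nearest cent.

£28.65

Value at end of year 3: C / r = £5.43 / 0.131 = £41.4504
Discount to today: PV = £41.4504 / (1 + 0.131)^3 = £41.4504 / 1.446731 = £28.65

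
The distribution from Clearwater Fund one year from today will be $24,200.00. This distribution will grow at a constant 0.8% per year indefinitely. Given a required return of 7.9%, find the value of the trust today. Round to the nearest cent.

$340845.07

Growing perpetuity: P = D₁ / (r − g) = $24,200.0000 / (0.079 − 0.008) = $340,845.07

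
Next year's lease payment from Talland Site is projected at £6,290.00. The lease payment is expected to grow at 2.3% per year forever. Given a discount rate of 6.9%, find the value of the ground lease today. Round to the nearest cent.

£136739.13

Growing perpetuity: P = D₁ / (r − g) = £6,290.0000 / (0.069 − 0.023) = £136,739.13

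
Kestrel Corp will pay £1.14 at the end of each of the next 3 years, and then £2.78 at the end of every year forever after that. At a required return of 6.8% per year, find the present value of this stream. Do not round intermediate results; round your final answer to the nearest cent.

£36.56

PV of 3-year annuity: £1.14 × [1 − (1+0.068)^−3] / 0.068 = 3.00269
Perpetuity value at year 3: £2.78 / 0.068 = 40.88235
PV of perpetuity: 40.88235 / (1+0.068)^3 = 33.56001
Total PV = 3.00269 + 33.56001 = 36.56270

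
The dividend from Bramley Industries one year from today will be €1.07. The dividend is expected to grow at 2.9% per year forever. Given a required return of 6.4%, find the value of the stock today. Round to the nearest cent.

Growing perpetuity: P = D₁ / (r − g) = €1.0700 / (0.064 − 0.029) = €30.57

€30.57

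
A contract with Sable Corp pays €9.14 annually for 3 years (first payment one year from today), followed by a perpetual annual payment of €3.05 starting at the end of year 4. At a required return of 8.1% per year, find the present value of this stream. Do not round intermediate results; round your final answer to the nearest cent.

€53.32

PV of 3-year annuity: €9.14 × [1 − (1+0.081)^−3] / 0.081 = 23.51223
Perpetuity value at year 3: €3.05 / 0.081 = 37.65432
PV of perpetuity: 37.65432 / (1+0.081)^3 = 29.80834
Total PV = 23.51223 + 29.80834 = 53.32057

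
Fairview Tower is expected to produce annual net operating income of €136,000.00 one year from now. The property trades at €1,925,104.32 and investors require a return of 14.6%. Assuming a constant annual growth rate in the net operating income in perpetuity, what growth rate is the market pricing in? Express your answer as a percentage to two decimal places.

P = D₁/(r−g) ⇒ g = r − D₁/P = 0.146 − €136,000.00/€1,925,104.32 = 0.075354

7.54%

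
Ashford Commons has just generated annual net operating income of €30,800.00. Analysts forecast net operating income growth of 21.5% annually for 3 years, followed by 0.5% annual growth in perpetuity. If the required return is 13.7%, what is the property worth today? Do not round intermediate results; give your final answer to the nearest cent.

D_1 = 37422.00000
D_2 = 45467.73000
D_3 = 55243.29195
Terminal value at year 3: TV = D_3×(1+g_2)/(r−g_2) = 55519.50841/0.132 = 420602.33644
P_0 = D_1/(1+r)^1 + D_2/(1+r)^2 + D_3/(1+r)^3 + TV/(1+r)^3
    = 32912.92876 + 35170.80778 + 37583.58087 + 286147.71799 = 391815.03540

€391815.04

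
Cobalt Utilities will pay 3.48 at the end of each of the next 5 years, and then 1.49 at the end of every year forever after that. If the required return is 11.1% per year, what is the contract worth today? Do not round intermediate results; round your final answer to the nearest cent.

PV of 5-year annuity: 3.48 × [1 − (1+0.111)^−5] / 0.111 = 12.82943
Perpetuity value at year 5: 1.49 / 0.111 = 13.42342
PV of perpetuity: 13.42342 / (1+0.111)^5 = 7.93036
Total PV = 12.82943 + 7.93036 = 20.75979

20.76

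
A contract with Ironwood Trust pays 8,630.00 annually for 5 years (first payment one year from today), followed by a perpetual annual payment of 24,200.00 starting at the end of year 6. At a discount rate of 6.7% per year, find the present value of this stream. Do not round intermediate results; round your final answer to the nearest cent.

PV of 5-year annuity: 8,630.00 × [1 − (1+0.067)^−5] / 0.067 = 35670.76063
Perpetuity value at year 5: 24,200.00 / 0.067 = 361194.02985
PV of perpetuity: 361194.02985 / (1+0.067)^5 = 261167.09969
Total PV = 35670.76063 + 261167.09969 = 296837.86032

296837.86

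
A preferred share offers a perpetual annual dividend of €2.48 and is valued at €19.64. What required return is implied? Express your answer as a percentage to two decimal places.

P = C/r ⇒ r = C/P = €2.48/€19.64 = 0.126273

12.63%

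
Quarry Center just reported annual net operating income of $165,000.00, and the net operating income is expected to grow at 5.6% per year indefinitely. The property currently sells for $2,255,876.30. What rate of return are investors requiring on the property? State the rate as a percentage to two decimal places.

D₁ = $165,000.00 × 1.056 = $174,240.0000
P = D₁/(r − g) ⇒ r = D₁/P + g = $174,240.0000/$2,255,876.30 + 0.056 = 0.077238 + 0.056 = 0.133238

13.32%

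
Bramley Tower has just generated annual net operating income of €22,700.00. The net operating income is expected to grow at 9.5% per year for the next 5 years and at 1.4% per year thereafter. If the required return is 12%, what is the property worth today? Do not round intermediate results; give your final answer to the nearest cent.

€300093.73

D_1 = 24856.50000
D_2 = 27217.86750
D_3 = 29803.56491
D_4 = 32634.90358
D_5 = 35735.21942
Terminal value at year 5: TV = D_5×(1+g_2)/(r−g_2) = 36235.51249/0.106 = 341844.45746
P_0 = D_1/(1+r)^1 + D_2/(1+r)^2 + D_3/(1+r)^3 + D_4/(1+r)^4 + D_5/(1+r)^5 + TV/(1+r)^5
    = 22193.30357 + 21697.91733 + 21213.58882 + 20740.07121 + 20277.12319 + 193971.72564 = 300093.72977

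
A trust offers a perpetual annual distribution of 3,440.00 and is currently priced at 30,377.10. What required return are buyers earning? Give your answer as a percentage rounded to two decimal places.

11.32%

P = C/r ⇒ r = C/P = 3,440.00/30,377.10 = 0.113243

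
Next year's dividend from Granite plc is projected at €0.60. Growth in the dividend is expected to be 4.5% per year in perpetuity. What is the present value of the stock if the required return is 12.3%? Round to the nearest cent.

Growing perpetuity: P = D₁ / (r − g) = €0.6000 / (0.123 − 0.045) = €7.69

€7.69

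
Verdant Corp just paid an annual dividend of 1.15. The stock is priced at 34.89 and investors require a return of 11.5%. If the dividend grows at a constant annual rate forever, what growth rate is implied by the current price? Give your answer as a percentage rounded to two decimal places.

P = D₀(1+g)/(r−g) ⇒ P(r−g) = D₀(1+g) ⇒ g(P+D₀) = P·r − D₀
g = (P·r − D₀)/(P + D₀) = (34.89×0.115 − 1.15) / (34.89 + 1.15) = 0.079421

7.94%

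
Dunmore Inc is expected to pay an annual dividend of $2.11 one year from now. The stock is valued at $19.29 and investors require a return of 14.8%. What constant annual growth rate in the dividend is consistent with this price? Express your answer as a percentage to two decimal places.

3.86%

P = D₁/(r−g) ⇒ g = r − D₁/P = 0.148 − $2.11/$19.29 = 0.038617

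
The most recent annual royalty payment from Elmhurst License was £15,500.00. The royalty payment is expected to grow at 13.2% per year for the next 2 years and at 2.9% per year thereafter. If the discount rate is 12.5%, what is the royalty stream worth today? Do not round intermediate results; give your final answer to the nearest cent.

D_1 = 17546.00000
D_2 = 19862.07200
Terminal value at year 2: TV = D_2×(1+g_2)/(r−g_2) = 20438.07209/0.096 = 212896.58425
P_0 = D_1/(1+r)^1 + D_2/(1+r)^2 + TV/(1+r)^2
    = 15596.44444 + 15693.48899 + 168214.58509 = 199504.51852

£199504.52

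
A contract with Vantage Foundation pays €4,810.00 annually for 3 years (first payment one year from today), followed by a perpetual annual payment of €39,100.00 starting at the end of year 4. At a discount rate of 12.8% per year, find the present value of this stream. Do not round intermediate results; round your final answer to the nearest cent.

€224229.08

PV of 3-year annuity: €4,810.00 × [1 − (1+0.128)^−3] / 0.128 = 11395.82421
Perpetuity value at year 3: €39,100.00 / 0.128 = 305468.75000
PV of perpetuity: 305468.75000 / (1+0.128)^3 = 212833.25587
Total PV = 11395.82421 + 212833.25587 = 224229.08008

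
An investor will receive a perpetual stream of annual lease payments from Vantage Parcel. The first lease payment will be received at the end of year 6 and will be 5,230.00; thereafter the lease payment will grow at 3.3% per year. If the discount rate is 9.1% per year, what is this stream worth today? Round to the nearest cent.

Value at end of year 5: C₁ / (r − g) = 5,230.00 / (0.091 − 0.033) = 90,172.4138
Discount to today: PV = 90,172.4138 / (1 + 0.091)^5 = 90,172.4138 / 1.545695 = 58,337.79

58337.79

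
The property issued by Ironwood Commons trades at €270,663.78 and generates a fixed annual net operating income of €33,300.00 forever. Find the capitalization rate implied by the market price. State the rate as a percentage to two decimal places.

12.30%

P = C/r ⇒ r = C/P = €33,300.00/€270,663.78 = 0.123031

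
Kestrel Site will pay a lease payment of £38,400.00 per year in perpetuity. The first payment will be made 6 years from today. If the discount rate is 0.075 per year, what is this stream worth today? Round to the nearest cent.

Value at end of year 5: C / r = £38,400.00 / 0.075 = £512,000.0000
Discount to today: PV = £512,000.0000 / (1 + 0.075)^5 = £512,000.0000 / 1.435629 = £356,638.02

£356638.02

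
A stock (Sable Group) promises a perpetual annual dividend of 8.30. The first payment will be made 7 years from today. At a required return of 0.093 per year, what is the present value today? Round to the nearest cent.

Value at end of year 6: C / r = 8.30 / 0.093 = 89.2473
Discount to today: PV = 89.2473 / (1 + 0.093)^6 = 89.2473 / 1.704987 = 52.34

52.34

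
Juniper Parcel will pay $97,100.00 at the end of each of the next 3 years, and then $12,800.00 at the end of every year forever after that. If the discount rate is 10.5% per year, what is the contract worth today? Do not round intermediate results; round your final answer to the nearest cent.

PV of 3-year annuity: $97,100.00 × [1 − (1+0.105)^−3] / 0.105 = 239363.48819
Perpetuity value at year 3: $12,800.00 / 0.105 = 121904.76190
PV of perpetuity: 121904.76190 / (1+0.105)^3 = 90351.18159
Total PV = 239363.48819 + 90351.18159 = 329714.66978

$329714.67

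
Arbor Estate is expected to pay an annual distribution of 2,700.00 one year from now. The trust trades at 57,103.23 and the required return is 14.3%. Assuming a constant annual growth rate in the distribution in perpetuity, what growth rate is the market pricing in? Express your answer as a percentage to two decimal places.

P = D₁/(r−g) ⇒ g = r − D₁/P = 0.143 − 2,700.00/57,103.23 = 0.095717

9.57%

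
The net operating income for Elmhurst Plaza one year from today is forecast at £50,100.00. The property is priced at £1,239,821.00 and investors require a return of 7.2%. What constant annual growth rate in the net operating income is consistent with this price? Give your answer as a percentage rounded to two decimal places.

3.16%

P = D₁/(r−g) ⇒ g = r − D₁/P = 0.072 − £50,100.00/£1,239,821.00 = 0.031591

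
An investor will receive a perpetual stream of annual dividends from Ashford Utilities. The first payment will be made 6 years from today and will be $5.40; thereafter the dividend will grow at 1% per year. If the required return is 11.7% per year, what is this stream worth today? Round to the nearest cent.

Value at end of year 5: C₁ / (r − g) = $5.40 / (0.117 − 0.01) = $50.4673
Discount to today: PV = $50.4673 / (1 + 0.117)^5 = $50.4673 / 1.738865 = $29.02

$29.02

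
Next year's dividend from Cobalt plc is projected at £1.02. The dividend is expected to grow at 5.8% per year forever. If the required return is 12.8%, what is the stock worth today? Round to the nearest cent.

£14.57

Growing perpetuity: P = D₁ / (r − g) = £1.0200 / (0.128 − 0.058) = £14.57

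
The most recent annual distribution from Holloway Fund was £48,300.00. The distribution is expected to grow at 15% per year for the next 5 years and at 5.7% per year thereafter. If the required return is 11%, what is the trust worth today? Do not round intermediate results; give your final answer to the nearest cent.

D_1 = 55545.00000
D_2 = 63876.75000
D_3 = 73458.26250
D_4 = 84477.00188
D_5 = 97148.55216
Terminal value at year 5: TV = D_5×(1+g_2)/(r−g_2) = 102686.01963/0.053 = 1937472.06847
P_0 = D_1/(1+r)^1 + D_2/(1+r)^2 + D_3/(1+r)^3 + D_4/(1+r)^4 + D_5/(1+r)^5 + TV/(1+r)^5
    = 50040.54054 + 51843.80326 + 53712.04843 + 55647.61774 + 57652.93730 + 1149795.37211 = 1418692.31938

£1418692.32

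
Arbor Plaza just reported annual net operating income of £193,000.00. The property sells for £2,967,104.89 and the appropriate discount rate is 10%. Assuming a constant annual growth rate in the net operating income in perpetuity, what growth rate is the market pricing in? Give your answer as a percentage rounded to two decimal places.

3.28%

P = D₀(1+g)/(r−g) ⇒ P(r−g) = D₀(1+g) ⇒ g(P+D₀) = P·r − D₀
g = (P·r − D₀)/(P + D₀) = (£2,967,104.89×0.1 − £193,000.00) / (£2,967,104.89 + £193,000.00) = 0.032819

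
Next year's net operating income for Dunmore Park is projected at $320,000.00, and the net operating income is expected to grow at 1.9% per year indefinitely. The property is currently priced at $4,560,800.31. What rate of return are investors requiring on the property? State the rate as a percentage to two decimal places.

8.92%

P = D₁/(r − g) ⇒ r = D₁/P + g = $320,000.0000/$4,560,800.31 + 0.019 = 0.070163 + 0.019 = 0.089163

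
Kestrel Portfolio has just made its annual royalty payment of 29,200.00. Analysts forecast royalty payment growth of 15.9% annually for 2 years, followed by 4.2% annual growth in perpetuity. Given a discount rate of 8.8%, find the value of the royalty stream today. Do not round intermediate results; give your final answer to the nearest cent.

814829.24

D_1 = 33842.80000
D_2 = 39223.80520
Terminal value at year 2: TV = D_2×(1+g_2)/(r−g_2) = 40871.20502/0.046 = 888504.45692
P_0 = D_1/(1+r)^1 + D_2/(1+r)^2 + TV/(1+r)^2
    = 31105.51471 + 33135.37826 + 750588.35096 = 814829.24393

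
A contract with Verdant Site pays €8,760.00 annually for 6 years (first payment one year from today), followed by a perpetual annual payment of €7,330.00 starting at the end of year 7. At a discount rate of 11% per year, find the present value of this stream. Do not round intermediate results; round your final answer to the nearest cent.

PV of 6-year annuity: €8,760.00 × [1 − (1+0.11)^−6] / 0.11 = 37059.51160
Perpetuity value at year 6: €7,330.00 / 0.11 = 66636.36364
PV of perpetuity: 66636.36364 / (1+0.11)^6 = 35626.52117
Total PV = 37059.51160 + 35626.52117 = 72686.03277

€72686.03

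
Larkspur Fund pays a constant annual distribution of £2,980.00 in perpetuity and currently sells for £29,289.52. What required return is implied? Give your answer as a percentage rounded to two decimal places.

P = C/r ⇒ r = C/P = £2,980.00/£29,289.52 = 0.101743

10.17%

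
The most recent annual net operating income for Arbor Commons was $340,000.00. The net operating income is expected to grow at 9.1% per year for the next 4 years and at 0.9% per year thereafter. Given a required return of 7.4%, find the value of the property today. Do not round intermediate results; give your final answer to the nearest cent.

$7034705.74

D_1 = 370940.00000
D_2 = 404695.54000
D_3 = 441522.83414
D_4 = 481701.41205
Terminal value at year 4: TV = D_4×(1+g_2)/(r−g_2) = 486036.72476/0.065 = 7477488.07316
P_0 = D_1/(1+r)^1 + D_2/(1+r)^2 + D_3/(1+r)^3 + D_4/(1+r)^4 + TV/(1+r)^4
    = 345381.75047 + 350848.68693 + 356402.15776 + 362043.53270 + 5620029.60757 = 7034705.73542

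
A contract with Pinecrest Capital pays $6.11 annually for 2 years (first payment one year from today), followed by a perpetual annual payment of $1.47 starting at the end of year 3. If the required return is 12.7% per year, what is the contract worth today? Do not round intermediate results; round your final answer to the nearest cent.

PV of 2-year annuity: $6.11 × [1 − (1+0.127)^−2] / 0.127 = 10.23201
Perpetuity value at year 2: $1.47 / 0.127 = 11.57480
PV of perpetuity: 11.57480 / (1+0.127)^2 = 9.11309
Total PV = 10.23201 + 9.11309 = 19.34510

$19.35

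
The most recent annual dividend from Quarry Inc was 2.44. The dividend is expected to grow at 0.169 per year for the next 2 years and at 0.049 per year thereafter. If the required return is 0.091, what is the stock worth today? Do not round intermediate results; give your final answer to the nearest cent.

75.38

D_1 = 2.85236
D_2 = 3.33441
Terminal value at year 2: TV = D_2×(1+g_2)/(r−g_2) = 3.49779/0.042 = 83.28083
P_0 = D_1/(1+r)^1 + D_2/(1+r)^2 + TV/(1+r)^2
    = 2.61445 + 2.80136 + 69.96737 = 75.38318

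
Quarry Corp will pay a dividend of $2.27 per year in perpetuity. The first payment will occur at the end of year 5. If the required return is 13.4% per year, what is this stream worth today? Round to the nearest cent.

Value at end of year 4: C / r = $2.27 / 0.134 = $16.9403
Discount to today: PV = $16.9403 / (1 + 0.134)^4 = $16.9403 / 1.653683 = $10.24

$10.24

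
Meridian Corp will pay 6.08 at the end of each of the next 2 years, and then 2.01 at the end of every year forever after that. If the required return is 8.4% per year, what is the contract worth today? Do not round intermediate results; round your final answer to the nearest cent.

PV of 2-year annuity: 6.08 × [1 − (1+0.084)^−2] / 0.084 = 10.78308
Perpetuity value at year 2: 2.01 / 0.084 = 23.92857
PV of perpetuity: 23.92857 / (1+0.084)^2 = 20.36377
Total PV = 10.78308 + 20.36377 = 31.14685

31.15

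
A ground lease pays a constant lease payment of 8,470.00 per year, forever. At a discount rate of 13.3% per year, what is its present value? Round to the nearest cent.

63684.21

Level perpetuity: PV = C / r = 8,470.00 / 0.133 = 63,684.21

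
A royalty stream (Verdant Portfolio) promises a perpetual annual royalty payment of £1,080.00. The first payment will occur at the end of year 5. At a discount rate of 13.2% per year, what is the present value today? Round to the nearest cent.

£4982.69

Value at end of year 4: C / r = £1,080.00 / 0.132 = £8,181.8182
Discount to today: PV = £8,181.8182 / (1 + 0.132)^4 = £8,181.8182 / 1.642047 = £4,982.69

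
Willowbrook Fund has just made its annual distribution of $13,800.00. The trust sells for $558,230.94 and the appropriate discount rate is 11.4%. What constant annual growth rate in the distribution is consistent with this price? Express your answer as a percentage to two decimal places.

8.71%

P = D₀(1+g)/(r−g) ⇒ P(r−g) = D₀(1+g) ⇒ g(P+D₀) = P·r − D₀
g = (P·r − D₀)/(P + D₀) = ($558,230.94×0.114 − $13,800.00) / ($558,230.94 + $13,800.00) = 0.087125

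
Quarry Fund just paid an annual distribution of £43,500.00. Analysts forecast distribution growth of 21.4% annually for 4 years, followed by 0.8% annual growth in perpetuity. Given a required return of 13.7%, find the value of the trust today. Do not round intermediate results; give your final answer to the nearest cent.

D_1 = 52809.00000
D_2 = 64110.12600
D_3 = 77829.69296
D_4 = 94485.24726
Terminal value at year 4: TV = D_4×(1+g_2)/(r−g_2) = 95241.12924/0.129 = 738303.32741
P_0 = D_1/(1+r)^1 + D_2/(1+r)^2 + D_3/(1+r)^3 + D_4/(1+r)^4 + TV/(1+r)^4
    = 46445.91029 + 49591.32374 + 52949.75112 + 56535.61817 + 441766.69080 = 647289.29411

£647289.29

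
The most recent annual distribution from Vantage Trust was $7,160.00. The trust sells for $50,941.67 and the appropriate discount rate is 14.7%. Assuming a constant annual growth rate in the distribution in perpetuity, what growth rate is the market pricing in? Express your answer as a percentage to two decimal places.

P = D₀(1+g)/(r−g) ⇒ P(r−g) = D₀(1+g) ⇒ g(P+D₀) = P·r − D₀
g = (P·r − D₀)/(P + D₀) = ($50,941.67×0.147 − $7,160.00) / ($50,941.67 + $7,160.00) = 0.005653

0.57%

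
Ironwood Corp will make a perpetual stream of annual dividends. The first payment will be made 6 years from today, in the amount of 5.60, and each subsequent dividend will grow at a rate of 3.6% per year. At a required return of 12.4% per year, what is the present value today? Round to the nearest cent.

35.47

Value at end of year 5: C₁ / (r − g) = 5.60 / (0.124 − 0.036) = 63.6364
Discount to today: PV = 63.6364 / (1 + 0.124)^5 = 63.6364 / 1.794038 = 35.47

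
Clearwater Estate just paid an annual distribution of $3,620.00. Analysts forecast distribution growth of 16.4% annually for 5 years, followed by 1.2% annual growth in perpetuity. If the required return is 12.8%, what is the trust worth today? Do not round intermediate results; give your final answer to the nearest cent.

D_1 = 4213.68000
D_2 = 4904.72352
D_3 = 5709.09818
D_4 = 6645.39028
D_5 = 7735.23428
Terminal value at year 5: TV = D_5×(1+g_2)/(r−g_2) = 7828.05710/0.116 = 67483.25082
P_0 = D_1/(1+r)^1 + D_2/(1+r)^2 + D_3/(1+r)^3 + D_4/(1+r)^4 + D_5/(1+r)^5 + TV/(1+r)^5
    = 3735.53191 + 3854.75102 + 3977.77499 + 4104.72525 + 4235.72712 + 36953.06766 = 56861.57795

$56861.58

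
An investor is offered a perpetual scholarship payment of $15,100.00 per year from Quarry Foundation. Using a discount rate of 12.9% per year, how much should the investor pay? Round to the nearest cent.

Level perpetuity: PV = C / r = $15,100.00 / 0.129 = $117,054.26

$117054.26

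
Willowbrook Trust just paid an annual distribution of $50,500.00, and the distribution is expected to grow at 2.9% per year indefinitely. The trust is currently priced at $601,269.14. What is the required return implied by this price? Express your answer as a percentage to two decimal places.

11.54%

D₁ = $50,500.00 × 1.029 = $51,964.5000
P = D₁/(r − g) ⇒ r = D₁/P + g = $51,964.5000/$601,269.14 + 0.029 = 0.086425 + 0.029 = 0.115425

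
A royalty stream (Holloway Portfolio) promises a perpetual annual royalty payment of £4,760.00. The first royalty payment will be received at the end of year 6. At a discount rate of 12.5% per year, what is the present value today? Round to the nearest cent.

Value at end of year 5: C / r = £4,760.00 / 0.125 = £38,080.0000
Discount to today: PV = £38,080.0000 / (1 + 0.125)^5 = £38,080.0000 / 1.802032 = £21,131.69

£21131.69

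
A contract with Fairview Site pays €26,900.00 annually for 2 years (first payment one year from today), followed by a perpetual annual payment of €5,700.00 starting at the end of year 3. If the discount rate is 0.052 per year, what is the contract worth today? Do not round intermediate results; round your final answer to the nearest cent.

PV of 2-year annuity: €26,900.00 × [1 − (1+0.052)^−2] / 0.052 = 49876.75115
Perpetuity value at year 2: €5,700.00 / 0.052 = 109615.38462
PV of perpetuity: 109615.38462 / (1+0.052)^2 = 99046.70500
Total PV = 49876.75115 + 99046.70500 = 148923.45615

€148923.46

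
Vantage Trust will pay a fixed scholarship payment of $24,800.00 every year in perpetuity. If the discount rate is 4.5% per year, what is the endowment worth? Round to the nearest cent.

Level perpetuity: PV = C / r = $24,800.00 / 0.045 = $551,111.11

$551111.11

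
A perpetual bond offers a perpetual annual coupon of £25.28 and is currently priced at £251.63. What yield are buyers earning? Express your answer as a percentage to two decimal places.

10.05%

P = C/r ⇒ r = C/P = £25.28/£251.63 = 0.100465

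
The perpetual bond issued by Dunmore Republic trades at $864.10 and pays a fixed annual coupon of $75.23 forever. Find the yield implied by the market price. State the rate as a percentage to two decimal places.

P = C/r ⇒ r = C/P = $75.23/$864.10 = 0.087062

8.71%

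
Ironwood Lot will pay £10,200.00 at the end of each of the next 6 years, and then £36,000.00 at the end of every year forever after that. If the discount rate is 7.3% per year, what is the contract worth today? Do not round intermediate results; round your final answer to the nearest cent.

£371304.68

PV of 6-year annuity: £10,200.00 × [1 − (1+0.073)^−6] / 0.073 = 48171.67820
Perpetuity value at year 6: £36,000.00 / 0.073 = 493150.68493
PV of perpetuity: 493150.68493 / (1+0.073)^6 = 323132.99716
Total PV = 48171.67820 + 323132.99716 = 371304.67536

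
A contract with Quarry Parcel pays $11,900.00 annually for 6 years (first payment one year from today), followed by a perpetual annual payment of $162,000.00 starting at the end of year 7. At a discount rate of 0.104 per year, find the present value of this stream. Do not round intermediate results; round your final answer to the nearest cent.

$911559.98

PV of 6-year annuity: $11,900.00 × [1 − (1+0.104)^−6] / 0.104 = 51225.68124
Perpetuity value at year 6: $162,000.00 / 0.104 = 1557692.30769
PV of perpetuity: 1557692.30769 / (1+0.104)^6 = 860334.29423
Total PV = 51225.68124 + 860334.29423 = 911559.97547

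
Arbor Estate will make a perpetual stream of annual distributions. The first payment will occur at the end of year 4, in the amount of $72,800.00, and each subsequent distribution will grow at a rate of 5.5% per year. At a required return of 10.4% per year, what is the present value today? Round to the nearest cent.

Value at end of year 3: C₁ / (r − g) = $72,800.00 / (0.104 − 0.055) = $1,485,714.2857
Discount to today: PV = $1,485,714.2857 / (1 + 0.104)^3 = $1,485,714.2857 / 1.345573 = $1,104,150.01

$1104150.01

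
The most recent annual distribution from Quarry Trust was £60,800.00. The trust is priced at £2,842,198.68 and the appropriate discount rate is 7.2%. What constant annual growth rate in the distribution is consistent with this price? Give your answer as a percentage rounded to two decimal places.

P = D₀(1+g)/(r−g) ⇒ P(r−g) = D₀(1+g) ⇒ g(P+D₀) = P·r − D₀
g = (P·r − D₀)/(P + D₀) = (£2,842,198.68×0.072 − £60,800.00) / (£2,842,198.68 + £60,800.00) = 0.049548

4.95%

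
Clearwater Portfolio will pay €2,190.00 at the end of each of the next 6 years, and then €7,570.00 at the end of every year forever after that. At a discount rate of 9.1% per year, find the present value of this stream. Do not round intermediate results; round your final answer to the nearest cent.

PV of 6-year annuity: €2,190.00 × [1 − (1+0.091)^−6] / 0.091 = 9794.94022
Perpetuity value at year 6: €7,570.00 / 0.091 = 83186.81319
PV of perpetuity: 83186.81319 / (1+0.091)^6 = 49329.41710
Total PV = 9794.94022 + 49329.41710 = 59124.35731

€59124.36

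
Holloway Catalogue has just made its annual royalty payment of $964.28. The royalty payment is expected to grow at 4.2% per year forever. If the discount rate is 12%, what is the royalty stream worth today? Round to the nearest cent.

D₁ = D₀ × (1 + g) = $964.28 × 1.042 = $1,004.7798
Growing perpetuity: P = D₁ / (r − g) = $1,004.7798 / (0.12 − 0.042) = $12,881.79

$12881.79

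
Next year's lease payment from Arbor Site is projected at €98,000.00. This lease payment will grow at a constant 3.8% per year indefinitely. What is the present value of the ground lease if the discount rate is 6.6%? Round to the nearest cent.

Growing perpetuity: P = D₁ / (r − g) = €98,000.0000 / (0.066 − 0.038) = €3,500,000.00

€3500000.00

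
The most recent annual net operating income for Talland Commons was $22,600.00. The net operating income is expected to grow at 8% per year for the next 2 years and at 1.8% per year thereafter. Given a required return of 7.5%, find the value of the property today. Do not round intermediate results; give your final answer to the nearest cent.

$452907.32

D_1 = 24408.00000
D_2 = 26360.64000
Terminal value at year 2: TV = D_2×(1+g_2)/(r−g_2) = 26835.13152/0.057 = 470791.78105
P_0 = D_1/(1+r)^1 + D_2/(1+r)^2 + TV/(1+r)^2
    = 22705.11628 + 22810.72147 + 407391.48171 = 452907.31946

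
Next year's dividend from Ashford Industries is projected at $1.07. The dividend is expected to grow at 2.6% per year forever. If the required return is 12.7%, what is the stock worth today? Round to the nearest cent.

$10.59

Growing perpetuity: P = D₁ / (r − g) = $1.0700 / (0.127 − 0.026) = $10.59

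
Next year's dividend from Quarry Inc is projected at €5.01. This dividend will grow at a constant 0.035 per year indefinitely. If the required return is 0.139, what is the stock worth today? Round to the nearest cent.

Growing perpetuity: P = D₁ / (r − g) = €5.0100 / (0.139 − 0.035) = €48.17

€48.17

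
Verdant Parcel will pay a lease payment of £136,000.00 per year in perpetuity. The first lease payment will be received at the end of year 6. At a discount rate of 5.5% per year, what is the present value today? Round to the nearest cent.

Value at end of year 5: C / r = £136,000.00 / 0.055 = £2,472,727.2727
Discount to today: PV = £2,472,727.2727 / (1 + 0.055)^5 = £2,472,727.2727 / 1.306960 = £1,891,968.58

£1891968.58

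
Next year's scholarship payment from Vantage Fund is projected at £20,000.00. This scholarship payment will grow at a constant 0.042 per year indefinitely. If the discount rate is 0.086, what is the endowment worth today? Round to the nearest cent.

Growing perpetuity: P = D₁ / (r − g) = £20,000.0000 / (0.086 − 0.042) = £454,545.45

£454545.45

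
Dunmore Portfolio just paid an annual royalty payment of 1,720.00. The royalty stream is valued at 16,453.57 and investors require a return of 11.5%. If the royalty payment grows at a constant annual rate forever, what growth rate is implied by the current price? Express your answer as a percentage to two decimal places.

P = D₀(1+g)/(r−g) ⇒ P(r−g) = D₀(1+g) ⇒ g(P+D₀) = P·r − D₀
g = (P·r − D₀)/(P + D₀) = (16,453.57×0.115 − 1,720.00) / (16,453.57 + 1,720.00) = 0.009473

0.95%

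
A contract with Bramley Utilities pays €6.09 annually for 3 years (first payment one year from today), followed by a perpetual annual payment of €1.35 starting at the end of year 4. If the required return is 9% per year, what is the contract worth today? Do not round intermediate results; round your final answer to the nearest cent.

PV of 3-year annuity: €6.09 × [1 − (1+0.09)^−3] / 0.09 = 15.41558
Perpetuity value at year 3: €1.35 / 0.09 = 15.00000
PV of perpetuity: 15.00000 / (1+0.09)^3 = 11.58275
Total PV = 15.41558 + 11.58275 = 26.99834

€27.00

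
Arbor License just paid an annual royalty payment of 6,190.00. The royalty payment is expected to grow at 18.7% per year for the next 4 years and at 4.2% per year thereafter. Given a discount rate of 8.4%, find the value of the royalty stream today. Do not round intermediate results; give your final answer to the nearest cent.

D_1 = 7347.53000
D_2 = 8721.51811
D_3 = 10352.44200
D_4 = 12288.34865
Terminal value at year 4: TV = D_4×(1+g_2)/(r−g_2) = 12804.45929/0.042 = 304868.07841
P_0 = D_1/(1+r)^1 + D_2/(1+r)^2 + D_3/(1+r)^3 + D_4/(1+r)^4 + TV/(1+r)^4
    = 6778.16421 + 7422.21486 + 8127.46222 + 8899.72108 + 220797.84208 = 252025.40445

252025.40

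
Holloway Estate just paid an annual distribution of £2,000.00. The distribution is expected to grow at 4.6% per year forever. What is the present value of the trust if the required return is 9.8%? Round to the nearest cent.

D₁ = D₀ × (1 + g) = £2,000.00 × 1.046 = £2,092.0000
Growing perpetuity: P = D₁ / (r − g) = £2,092.0000 / (0.098 − 0.046) = £40,230.77

£40230.77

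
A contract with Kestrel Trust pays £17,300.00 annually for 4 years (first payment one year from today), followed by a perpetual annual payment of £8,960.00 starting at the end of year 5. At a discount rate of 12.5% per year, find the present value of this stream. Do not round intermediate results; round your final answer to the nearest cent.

£96747.03

PV of 4-year annuity: £17,300.00 × [1 − (1+0.125)^−4] / 0.125 = 51997.56135
Perpetuity value at year 4: £8,960.00 / 0.125 = 71680.00000
PV of perpetuity: 71680.00000 / (1+0.125)^4 = 44749.47112
Total PV = 51997.56135 + 44749.47112 = 96747.03246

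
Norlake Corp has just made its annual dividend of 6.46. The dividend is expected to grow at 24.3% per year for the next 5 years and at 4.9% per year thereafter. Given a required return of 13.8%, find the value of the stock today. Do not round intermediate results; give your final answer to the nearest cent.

D_1 = 8.02978
D_2 = 9.98102
D_3 = 12.40640
D_4 = 15.42116
D_5 = 19.16850
Terminal value at year 5: TV = D_5×(1+g_2)/(r−g_2) = 20.10776/0.089 = 225.92986
P_0 = D_1/(1+r)^1 + D_2/(1+r)^2 + D_3/(1+r)^3 + D_4/(1+r)^4 + D_5/(1+r)^5 + TV/(1+r)^5
    = 7.05605 + 7.70709 + 8.41820 + 9.19492 + 10.04331 + 118.37564 = 160.79520

160.80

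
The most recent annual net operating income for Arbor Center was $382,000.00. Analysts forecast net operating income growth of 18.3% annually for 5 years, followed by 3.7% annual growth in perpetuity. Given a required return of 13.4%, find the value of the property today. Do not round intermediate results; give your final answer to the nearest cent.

D_1 = 451906.00000
D_2 = 534604.79800
D_3 = 632437.47603
D_4 = 748173.53415
D_5 = 885089.29090
Terminal value at year 5: TV = D_5×(1+g_2)/(r−g_2) = 917837.59466/0.097 = 9462243.24392
P_0 = D_1/(1+r)^1 + D_2/(1+r)^2 + D_3/(1+r)^3 + D_4/(1+r)^4 + D_5/(1+r)^5 + TV/(1+r)^5
    = 398506.17284 + 415725.57537 + 433689.02616 + 452428.67544 + 471978.06265 + 5045786.09241 = 7218113.60486

$7218113.60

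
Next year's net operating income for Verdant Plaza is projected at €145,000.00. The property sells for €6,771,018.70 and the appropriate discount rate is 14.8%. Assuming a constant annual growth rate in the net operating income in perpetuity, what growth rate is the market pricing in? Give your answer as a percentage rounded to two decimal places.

P = D₁/(r−g) ⇒ g = r − D₁/P = 0.148 − €145,000.00/€6,771,018.70 = 0.126585

12.66%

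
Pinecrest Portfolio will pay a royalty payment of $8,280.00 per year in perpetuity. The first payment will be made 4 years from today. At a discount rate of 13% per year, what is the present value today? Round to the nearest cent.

$44141.96

Value at end of year 3: C / r = $8,280.00 / 0.13 = $63,692.3077
Discount to today: PV = $63,692.3077 / (1 + 0.13)^3 = $63,692.3077 / 1.442897 = $44,141.96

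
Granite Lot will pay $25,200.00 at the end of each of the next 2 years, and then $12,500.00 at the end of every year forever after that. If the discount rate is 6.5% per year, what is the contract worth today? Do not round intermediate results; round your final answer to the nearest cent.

PV of 2-year annuity: $25,200.00 × [1 − (1+0.065)^−2] / 0.065 = 45879.78576
Perpetuity value at year 2: $12,500.00 / 0.065 = 192307.69231
PV of perpetuity: 192307.69231 / (1+0.065)^2 = 169549.86207
Total PV = 45879.78576 + 169549.86207 = 215429.64783

$215429.65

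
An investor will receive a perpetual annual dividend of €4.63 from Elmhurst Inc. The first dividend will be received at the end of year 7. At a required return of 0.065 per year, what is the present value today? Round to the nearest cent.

€48.82

Value at end of year 6: C / r = €4.63 / 0.065 = €71.2308
Discount to today: PV = €71.2308 / (1 + 0.065)^6 = €71.2308 / 1.459142 = €48.82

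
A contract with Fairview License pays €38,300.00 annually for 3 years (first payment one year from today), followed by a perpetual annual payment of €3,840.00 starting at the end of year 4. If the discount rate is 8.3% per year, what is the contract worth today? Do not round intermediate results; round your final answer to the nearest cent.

€134593.28

PV of 3-year annuity: €38,300.00 × [1 − (1+0.083)^−3] / 0.083 = 98170.95020
Perpetuity value at year 3: €3,840.00 / 0.083 = 46265.06024
PV of perpetuity: 46265.06024 / (1+0.083)^3 = 36422.33312
Total PV = 98170.95020 + 36422.33312 = 134593.28332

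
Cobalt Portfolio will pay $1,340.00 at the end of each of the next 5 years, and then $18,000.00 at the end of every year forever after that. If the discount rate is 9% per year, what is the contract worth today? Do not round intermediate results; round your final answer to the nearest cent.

PV of 5-year annuity: $1,340.00 × [1 − (1+0.09)^−5] / 0.09 = 5212.13269
Perpetuity value at year 5: $18,000.00 / 0.09 = 200000.00000
PV of perpetuity: 200000.00000 / (1+0.09)^5 = 129986.27726
Total PV = 5212.13269 + 129986.27726 = 135198.40995

$135198.41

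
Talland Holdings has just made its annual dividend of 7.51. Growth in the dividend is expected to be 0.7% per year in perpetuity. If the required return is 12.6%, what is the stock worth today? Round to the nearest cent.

63.55

D₁ = D₀ × (1 + g) = 7.51 × 1.007 = 7.5626
Growing perpetuity: P = D₁ / (r − g) = 7.5626 / (0.126 − 0.007) = 63.55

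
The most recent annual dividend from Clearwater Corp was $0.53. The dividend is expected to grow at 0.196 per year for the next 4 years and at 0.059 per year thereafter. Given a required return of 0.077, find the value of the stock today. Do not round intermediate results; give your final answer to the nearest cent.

$50.19

D_1 = 0.63388
D_2 = 0.75812
D_3 = 0.90671
D_4 = 1.08443
Terminal value at year 4: TV = D_4×(1+g_2)/(r−g_2) = 1.14841/0.018 = 63.80049
P_0 = D_1/(1+r)^1 + D_2/(1+r)^2 + D_3/(1+r)^3 + D_4/(1+r)^4 + TV/(1+r)^4
    = 0.58856 + 0.65359 + 0.72581 + 0.80601 + 47.41997 = 50.19393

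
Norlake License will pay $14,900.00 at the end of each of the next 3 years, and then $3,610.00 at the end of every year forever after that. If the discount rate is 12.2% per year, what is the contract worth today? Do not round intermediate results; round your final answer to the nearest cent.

$56613.92

PV of 3-year annuity: $14,900.00 × [1 − (1+0.122)^−3] / 0.122 = 35664.65012
Perpetuity value at year 3: $3,610.00 / 0.122 = 29590.16393
PV of perpetuity: 29590.16393 / (1+0.122)^3 = 20949.26548
Total PV = 35664.65012 + 20949.26548 = 56613.91560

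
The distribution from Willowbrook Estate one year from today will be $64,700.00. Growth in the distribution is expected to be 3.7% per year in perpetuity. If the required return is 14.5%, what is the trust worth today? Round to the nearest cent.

Growing perpetuity: P = D₁ / (r − g) = $64,700.0000 / (0.145 − 0.037) = $599,074.07

$599074.07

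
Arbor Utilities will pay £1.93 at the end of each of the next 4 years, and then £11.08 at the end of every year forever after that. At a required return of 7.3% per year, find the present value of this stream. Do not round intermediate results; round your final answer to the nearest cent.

£121.00

PV of 4-year annuity: £1.93 × [1 − (1+0.073)^−4] / 0.073 = 6.49329
Perpetuity value at year 4: £11.08 / 0.073 = 151.78082
PV of perpetuity: 151.78082 / (1+0.073)^4 = 114.50330
Total PV = 6.49329 + 114.50330 = 120.99659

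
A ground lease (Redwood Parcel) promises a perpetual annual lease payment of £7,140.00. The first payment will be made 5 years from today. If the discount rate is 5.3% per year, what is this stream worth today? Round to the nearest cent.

Value at end of year 4: C / r = £7,140.00 / 0.053 = £134,716.9811
Discount to today: PV = £134,716.9811 / (1 + 0.053)^4 = £134,716.9811 / 1.229457 = £109,574.34

£109574.34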